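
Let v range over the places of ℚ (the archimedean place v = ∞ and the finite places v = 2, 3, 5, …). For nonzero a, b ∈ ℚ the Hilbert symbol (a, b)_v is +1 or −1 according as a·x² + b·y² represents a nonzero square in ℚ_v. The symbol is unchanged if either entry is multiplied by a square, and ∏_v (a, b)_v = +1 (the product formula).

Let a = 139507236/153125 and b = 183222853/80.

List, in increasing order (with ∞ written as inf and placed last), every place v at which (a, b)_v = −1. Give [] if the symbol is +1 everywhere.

(a, b) ≡ (67045, 1265) mod (ℚ^×)²; places V = {2, 3, 5, 7, 11, 17, 23, 37, 53, ∞}.
(a,b)_53: α=1, u≡29; β=0, v≡49 (mod 53); (29|53)=+1, (49|53)=+1; sign (−1)^0·+1^0·+1^1 = +1.
(a,b)_11: α=1, u≡3; β=1, v≡9 (mod 11); (3|11)=+1, (9|11)=+1; sign (−1)^1·+1^1·+1^1 = -1.
(a,b)_∞: sgn(67045)=+, sgn(1265)=+, so +1.
(a,b)_2: α=2, β=-4; u≡5, v≡1 (mod 8); ε(u)ε(v)=0·0, αω(v)=2·0, βω(u)=-4·1; sum ≡ 0  ⇒  +1.
(a,b)_7: α=-2, u≡5; β=0, v≡3 (mod 7); (5|7)=-1, (3|7)=-1; sign (−1)^0·-1^0·-1^-2 = +1.
(a,b)_37: α=0, u≡25; β=2, v≡26 (mod 37); (25|37)=+1, (26|37)=+1; sign (−1)^0·+1^2·+1^0 = +1.
(a,b)_17: α=2, u≡10; β=0, v≡14 (mod 17); (10|17)=-1, (14|17)=-1; sign (−1)^0·-1^0·-1^2 = +1.
(a,b)_23: α=1, u≡21; β=3, v≡12 (mod 23); (21|23)=-1, (12|23)=+1; sign (−1)^1·-1^3·+1^1 = +1.
(a,b)_5: α=-5, u≡4; β=-1, v≡3 (mod 5); (4|5)=+1, (3|5)=-1; sign (−1)^0·+1^-1·-1^-5 = -1.
(a,b)_3: α=2, u≡1; β=0, v≡2 (mod 3); (1|3)=+1, (2|3)=-1; sign (−1)^0·+1^0·-1^2 = +1.
(67045, 1265 / ℚ) ramifies at {5, 11}: a division algebra.

[5, 11]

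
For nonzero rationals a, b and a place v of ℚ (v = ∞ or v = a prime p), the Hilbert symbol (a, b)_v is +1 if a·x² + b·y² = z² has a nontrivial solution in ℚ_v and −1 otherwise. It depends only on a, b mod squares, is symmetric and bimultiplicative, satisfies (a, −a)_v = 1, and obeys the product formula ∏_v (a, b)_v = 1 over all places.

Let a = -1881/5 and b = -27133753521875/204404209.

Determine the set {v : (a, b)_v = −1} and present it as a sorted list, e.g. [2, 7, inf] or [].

[5, 11, 13, inf]

Mod squares: a ≡ -1045, b ≡ -1235. Check v ∈ {∞, 2, 3, 5, 7, 11, 13, 17, 19, 29}.
v=29: a=29^0·(≡24), b=29^-4·(≡3) mod 29; (24|29)=+1, (3|29)=-1; (−1)^{0·-4·14}·(+1)^-4·(-1)^0 = +1.
v=7: a=7^0·(≡6), b=7^4·(≡2) mod 7; (6|7)=-1, (2|7)=+1; (−1)^{0·4·3}·(-1)^4·(+1)^0 = +1.
v=13: a=13^0·(≡6), b=13^1·(≡1) mod 13; (6|13)=-1, (1|13)=+1; (−1)^{0·1·6}·(-1)^1·(+1)^0 = -1.
v=19: a=19^1·(≡3), b=19^1·(≡7) mod 19; (3|19)=-1, (7|19)=+1; (−1)^{1·1·9}·(-1)^1·(+1)^1 = +1.
v=2: v_2(a)=0, v_2(b)=0; units ≡ 3, 5 (mod 8); ε·ε+αω+βω = 1·0+0·1+0·1 ≡ 0  ⇒  (a,b)_2 = +1.
v=3: a=3^2·(≡2), b=3^0·(≡1) mod 3; (2|3)=-1, (1|3)=+1; (−1)^{2·0·1}·(-1)^0·(+1)^2 = +1.
v=11: a=11^1·(≡1), b=11^4·(≡2) mod 11; (1|11)=+1, (2|11)=-1; (−1)^{1·4·5}·(+1)^4·(-1)^1 = -1.
v=∞: -1045 < 0 and -1235 < 0  ⇒  (a,b)_∞ = -1.
v=17: a=17^0·(≡8), b=17^-2·(≡11) mod 17; (8|17)=+1, (11|17)=-1; (−1)^{0·-2·8}·(+1)^-2·(-1)^0 = +1.
v=5: a=5^-1·(≡4), b=5^5·(≡2) mod 5; (4|5)=+1, (2|5)=-1; (−1)^{-1·5·2}·(+1)^5·(-1)^-1 = -1.
Ram(-1045, -1235) = {5, 11, 13, ∞}; no ℚ_5-point on the conic.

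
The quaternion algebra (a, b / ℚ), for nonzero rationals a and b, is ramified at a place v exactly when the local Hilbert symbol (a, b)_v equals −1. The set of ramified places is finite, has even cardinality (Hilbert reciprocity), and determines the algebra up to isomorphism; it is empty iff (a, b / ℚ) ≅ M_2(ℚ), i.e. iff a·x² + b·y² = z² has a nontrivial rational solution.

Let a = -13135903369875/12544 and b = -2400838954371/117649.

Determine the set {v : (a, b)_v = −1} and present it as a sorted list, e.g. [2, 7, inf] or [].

[13, inf]

Mod squares: a ≡ -195, b ≡ -11. Check v ∈ {∞, 2, 3, 5, 7, 11, 13}.
v=7: a=7^-2·(≡2), b=7^-6·(≡3) mod 7; (2|7)=+1, (3|7)=-1; (−1)^{-2·-6·3}·(+1)^-6·(-1)^-2 = +1.
v=∞: -195 < 0 and -11 < 0  ⇒  (a,b)_∞ = -1.
v=2: v_2(a)=-8, v_2(b)=0; units ≡ 5, 5 (mod 8); ε·ε+αω+βω = 0·0+-8·1+0·1 ≡ 0  ⇒  (a,b)_2 = +1.
v=13: a=13^3·(≡5), b=13^2·(≡2) mod 13; (5|13)=-1, (2|13)=-1; (−1)^{3·2·6}·(-1)^2·(-1)^3 = -1.
v=11: a=11^6·(≡4), b=11^7·(≡8) mod 11; (4|11)=+1, (8|11)=-1; (−1)^{6·7·5}·(+1)^7·(-1)^6 = +1.
v=3: a=3^3·(≡1), b=3^6·(≡1) mod 3; (1|3)=+1, (1|3)=+1; (−1)^{3·6·1}·(+1)^6·(+1)^3 = +1.
v=5: a=5^3·(≡4), b=5^0·(≡1) mod 5; (4|5)=+1, (1|5)=+1; (−1)^{3·0·2}·(+1)^0·(+1)^3 = +1.
|Ram(-195, -11)| = 2, even; anisotropic at {13, ∞}.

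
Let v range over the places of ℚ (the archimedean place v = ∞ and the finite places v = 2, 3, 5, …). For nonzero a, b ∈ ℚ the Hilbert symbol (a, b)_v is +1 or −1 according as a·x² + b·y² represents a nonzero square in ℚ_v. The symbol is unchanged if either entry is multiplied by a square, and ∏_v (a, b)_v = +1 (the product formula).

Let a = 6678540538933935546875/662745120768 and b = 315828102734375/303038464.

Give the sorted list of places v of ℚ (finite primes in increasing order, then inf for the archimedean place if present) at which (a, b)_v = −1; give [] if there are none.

Mod squares: a ≡ 345345, b ≡ 23. Check v ∈ {∞, 2, 3, 5, 7, 11, 13, 17, 23}.
v=17: a=17^-2·(≡12), b=17^-2·(≡11) mod 17; (12|17)=-1, (11|17)=-1; (−1)^{-2·-2·8}·(-1)^-2·(-1)^-2 = +1.
v=13: a=13^3·(≡8), b=13^0·(≡10) mod 13; (8|13)=-1, (10|13)=+1; (−1)^{3·0·6}·(-1)^0·(+1)^3 = +1.
v=11: a=11^5·(≡3), b=11^4·(≡4) mod 11; (3|11)=+1, (4|11)=+1; (−1)^{5·4·5}·(+1)^4·(+1)^5 = +1.
v=7: a=7^5·(≡3), b=7^4·(≡4) mod 7; (3|7)=-1, (4|7)=+1; (−1)^{5·4·3}·(-1)^4·(+1)^5 = +1.
v=3: a=3^-7·(≡2), b=3^0·(≡2) mod 3; (2|3)=-1, (2|3)=-1; (−1)^{-7·0·1}·(-1)^0·(-1)^-7 = -1.
v=23: a=23^1·(≡20), b=23^1·(≡1) mod 23; (20|23)=-1, (1|23)=+1; (−1)^{1·1·11}·(-1)^1·(+1)^1 = +1.
v=∞: 345345 > 0 and 23 > 0  ⇒  (a,b)_∞ = +1.
v=2: v_2(a)=-20, v_2(b)=-20; units ≡ 1, 7 (mod 8); ε·ε+αω+βω = 0·1+-20·0+-20·0 ≡ 0  ⇒  (a,b)_2 = +1.
v=5: a=5^11·(≡4), b=5^8·(≡2) mod 5; (4|5)=+1, (2|5)=-1; (−1)^{11·8·2}·(+1)^8·(-1)^11 = -1.
(345345, 23 / ℚ) ramifies at {3, 5}: a division algebra.

[3, 5]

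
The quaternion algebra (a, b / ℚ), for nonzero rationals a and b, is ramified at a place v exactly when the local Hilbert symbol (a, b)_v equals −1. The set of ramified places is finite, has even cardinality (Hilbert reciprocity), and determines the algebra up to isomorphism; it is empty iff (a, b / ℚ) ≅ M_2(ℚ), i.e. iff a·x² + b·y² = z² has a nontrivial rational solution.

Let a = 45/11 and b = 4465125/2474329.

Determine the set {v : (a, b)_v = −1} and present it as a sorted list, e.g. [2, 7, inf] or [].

[]

(a, b) ≡ (55, 5) mod (ℚ^×)²; places V = {2, 3, 5, 7, 11, 13, ∞}.
(a,b)_5: α=1, u≡4; β=3, v≡4 (mod 5); (4|5)=+1, (4|5)=+1; sign (−1)^0·+1^3·+1^1 = +1.
(a,b)_11: α=-1, u≡1; β=-4, v≡4 (mod 11); (1|11)=+1, (4|11)=+1; sign (−1)^0·+1^-4·+1^-1 = +1.
(a,b)_3: α=2, u≡1; β=6, v≡2 (mod 3); (1|3)=+1, (2|3)=-1; sign (−1)^0·+1^6·-1^2 = +1.
(a,b)_13: α=0, u≡10; β=-2, v≡5 (mod 13); (10|13)=+1, (5|13)=-1; sign (−1)^0·+1^-2·-1^0 = +1.
(a,b)_∞: sgn(55)=+, sgn(5)=+, so +1.
(a,b)_2: α=0, β=0; u≡7, v≡5 (mod 8); ε(u)ε(v)=1·0, αω(v)=0·1, βω(u)=0·0; sum ≡ 0  ⇒  +1.
(a,b)_7: α=0, u≡6; β=2, v≡5 (mod 7); (6|7)=-1, (5|7)=-1; sign (−1)^0·-1^2·-1^0 = +1.
Every local symbol is +1, so the conic 55·x² + 5·y² = z² has ℚ_v-points for all v and hence a ℚ-point; (a, b / ℚ) ≅ M_2(ℚ).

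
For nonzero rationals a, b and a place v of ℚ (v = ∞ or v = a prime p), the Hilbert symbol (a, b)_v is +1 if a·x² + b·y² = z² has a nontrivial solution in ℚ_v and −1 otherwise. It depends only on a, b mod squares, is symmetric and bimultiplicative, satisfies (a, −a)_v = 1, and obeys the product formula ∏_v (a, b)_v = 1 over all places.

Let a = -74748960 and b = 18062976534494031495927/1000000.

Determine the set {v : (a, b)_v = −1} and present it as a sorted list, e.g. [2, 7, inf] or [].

[2, 3, 5, 11]

(a, b) ≡ (-4290, 143) mod (ℚ^×)²; places V = {2, 3, 5, 11, 13, ∞}.
(a,b)_2: α=5, β=-6; u≡7, v≡7 (mod 8); ε(u)ε(v)=1·1, αω(v)=5·0, βω(u)=-6·0; sum ≡ 1  ⇒  -1.
(a,b)_11: α=3, u≡6; β=9, v≡8 (mod 11); (6|11)=-1, (8|11)=-1; sign (−1)^1·-1^9·-1^3 = -1.
(a,b)_∞: sgn(-4290)=−, sgn(143)=+, so +1.
(a,b)_3: α=3, u≡1; β=20, v≡2 (mod 3); (1|3)=+1, (2|3)=-1; sign (−1)^0·+1^20·-1^3 = -1.
(a,b)_13: α=1, u≡6; β=3, v≡7 (mod 13); (6|13)=-1, (7|13)=-1; sign (−1)^0·-1^3·-1^1 = +1.
(a,b)_5: α=1, u≡3; β=-6, v≡3 (mod 5); (3|5)=-1, (3|5)=-1; sign (−1)^0·-1^-6·-1^1 = -1.
(-4290, 143 / ℚ) ramifies at {2, 3, 5, 11}: a division algebra.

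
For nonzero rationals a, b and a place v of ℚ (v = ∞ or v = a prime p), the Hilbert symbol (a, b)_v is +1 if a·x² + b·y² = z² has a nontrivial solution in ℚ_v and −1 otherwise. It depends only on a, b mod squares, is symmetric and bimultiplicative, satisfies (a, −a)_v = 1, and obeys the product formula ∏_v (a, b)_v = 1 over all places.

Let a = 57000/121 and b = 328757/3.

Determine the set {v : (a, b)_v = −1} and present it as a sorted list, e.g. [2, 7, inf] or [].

[13, 19]

Mod squares: a ≡ 570, b ≡ 8151. Check v ∈ {∞, 2, 3, 5, 11, 13, 19}.
v=∞: 570 > 0 and 8151 > 0  ⇒  (a,b)_∞ = +1.
v=2: v_2(a)=3, v_2(b)=0; units ≡ 5, 7 (mod 8); ε·ε+αω+βω = 0·1+3·0+0·1 ≡ 0  ⇒  (a,b)_2 = +1.
v=5: a=5^3·(≡1), b=5^0·(≡4) mod 5; (1|5)=+1, (4|5)=+1; (−1)^{3·0·2}·(+1)^0·(+1)^3 = +1.
v=11: a=11^-2·(≡9), b=11^3·(≡9) mod 11; (9|11)=+1, (9|11)=+1; (−1)^{-2·3·5}·(+1)^3·(+1)^-2 = +1.
v=19: a=19^1·(≡16), b=19^1·(≡17) mod 19; (16|19)=+1, (17|19)=+1; (−1)^{1·1·9}·(+1)^1·(+1)^1 = -1.
v=3: a=3^1·(≡1), b=3^-1·(≡2) mod 3; (1|3)=+1, (2|3)=-1; (−1)^{1·-1·1}·(+1)^-1·(-1)^1 = +1.
v=13: a=13^0·(≡2), b=13^1·(≡10) mod 13; (2|13)=-1, (10|13)=+1; (−1)^{0·1·6}·(-1)^1·(+1)^0 = -1.
Ram(570, 8151) = {13, 19}; no ℚ_13-point on the conic.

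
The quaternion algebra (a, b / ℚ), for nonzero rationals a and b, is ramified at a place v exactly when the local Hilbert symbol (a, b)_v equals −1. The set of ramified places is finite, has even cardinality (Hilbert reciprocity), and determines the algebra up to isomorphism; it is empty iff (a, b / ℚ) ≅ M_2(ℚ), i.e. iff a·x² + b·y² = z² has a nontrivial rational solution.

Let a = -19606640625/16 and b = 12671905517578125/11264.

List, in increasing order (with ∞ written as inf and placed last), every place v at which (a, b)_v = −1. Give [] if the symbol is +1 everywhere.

[2, 3, 5, 13]

Mod squares: a ≡ -33, b ≡ 15015. Check v ∈ {∞, 2, 3, 5, 7, 11, 13}.
v=2: v_2(a)=-4, v_2(b)=-10; units ≡ 7, 7 (mod 8); ε·ε+αω+βω = 1·1+-4·0+-10·0 ≡ 1  ⇒  (a,b)_2 = -1.
v=3: a=3^3·(≡1), b=3^3·(≡1) mod 3; (1|3)=+1, (1|3)=+1; (−1)^{3·3·1}·(+1)^3·(+1)^3 = -1.
v=13: a=13^2·(≡5), b=13^3·(≡5) mod 13; (5|13)=-1, (5|13)=-1; (−1)^{2·3·6}·(-1)^3·(-1)^2 = -1.
v=7: a=7^0·(≡1), b=7^1·(≡6) mod 7; (1|7)=+1, (6|7)=-1; (−1)^{0·1·3}·(+1)^1·(-1)^0 = +1.
v=11: a=11^1·(≡6), b=11^-1·(≡5) mod 11; (6|11)=-1, (5|11)=+1; (−1)^{1·-1·5}·(-1)^-1·(+1)^1 = +1.
v=5: a=5^8·(≡2), b=5^15·(≡2) mod 5; (2|5)=-1, (2|5)=-1; (−1)^{8·15·2}·(-1)^15·(-1)^8 = -1.
v=∞: -33 < 0 and 15015 > 0  ⇒  (a,b)_∞ = +1.
(-33, 15015 / ℚ) ramifies at {2, 3, 5, 13}: a division algebra.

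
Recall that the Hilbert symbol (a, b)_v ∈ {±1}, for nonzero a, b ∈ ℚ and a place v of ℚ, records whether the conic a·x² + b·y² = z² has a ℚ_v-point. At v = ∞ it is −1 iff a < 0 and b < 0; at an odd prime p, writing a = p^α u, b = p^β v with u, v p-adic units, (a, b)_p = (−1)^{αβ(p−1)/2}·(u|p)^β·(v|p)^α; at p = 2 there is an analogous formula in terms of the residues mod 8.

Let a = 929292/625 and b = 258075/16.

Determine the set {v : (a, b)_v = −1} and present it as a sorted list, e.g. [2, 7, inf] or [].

[2, 7, 23, 37]

(a, b) ≡ (232323, 1147) mod (ℚ^×)²; places V = {2, 3, 5, 7, 13, 23, 31, 37, ∞}.
(a,b)_31: α=0, u≡1; β=1, v≡3 (mod 31); (1|31)=+1, (3|31)=-1; sign (−1)^0·+1^1·-1^0 = +1.
(a,b)_7: α=1, u≡4; β=0, v≡3 (mod 7); (4|7)=+1, (3|7)=-1; sign (−1)^0·+1^0·-1^1 = -1.
(a,b)_5: α=-4, u≡2; β=2, v≡3 (mod 5); (2|5)=-1, (3|5)=-1; sign (−1)^0·-1^2·-1^-4 = +1.
(a,b)_37: α=1, u≡11; β=1, v≡22 (mod 37); (11|37)=+1, (22|37)=-1; sign (−1)^0·+1^1·-1^1 = -1.
(a,b)_13: α=1, u≡10; β=0, v≡4 (mod 13); (10|13)=+1, (4|13)=+1; sign (−1)^0·+1^0·+1^1 = +1.
(a,b)_3: α=1, u≡2; β=2, v≡1 (mod 3); (2|3)=-1, (1|3)=+1; sign (−1)^0·-1^2·+1^1 = +1.
(a,b)_∞: sgn(232323)=+, sgn(1147)=+, so +1.
(a,b)_23: α=1, u≡4; β=0, v≡11 (mod 23); (4|23)=+1, (11|23)=-1; sign (−1)^0·+1^0·-1^1 = -1.
(a,b)_2: α=2, β=-4; u≡3, v≡3 (mod 8); ε(u)ε(v)=1·1, αω(v)=2·1, βω(u)=-4·1; sum ≡ 1  ⇒  -1.
|Ram(232323, 1147)| = 4, even; anisotropic at {2, 7, 23, 37}.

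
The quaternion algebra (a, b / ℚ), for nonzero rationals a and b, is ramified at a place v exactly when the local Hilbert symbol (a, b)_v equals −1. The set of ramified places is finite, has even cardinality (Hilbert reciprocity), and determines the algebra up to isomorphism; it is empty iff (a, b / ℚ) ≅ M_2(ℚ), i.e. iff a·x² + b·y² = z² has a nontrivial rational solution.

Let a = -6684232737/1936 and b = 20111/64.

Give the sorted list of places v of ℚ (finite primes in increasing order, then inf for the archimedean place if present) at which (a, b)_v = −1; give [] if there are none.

[2, 3, 7, 17]

Mod squares: a ≡ -57, b ≡ 119. Check v ∈ {∞, 2, 3, 7, 11, 13, 17, 19}.
v=7: a=7^4·(≡3), b=7^1·(≡3) mod 7; (3|7)=-1, (3|7)=-1; (−1)^{4·1·3}·(-1)^1·(-1)^4 = -1.
v=2: v_2(a)=-4, v_2(b)=-6; units ≡ 7, 7 (mod 8); ε·ε+αω+βω = 1·1+-4·0+-6·0 ≡ 1  ⇒  (a,b)_2 = -1.
v=∞: -57 < 0 and 119 > 0  ⇒  (a,b)_∞ = +1.
v=19: a=19^1·(≡11), b=19^0·(≡4) mod 19; (11|19)=+1, (4|19)=+1; (−1)^{1·0·9}·(+1)^0·(+1)^1 = +1.
v=17: a=17^2·(≡5), b=17^1·(≡6) mod 17; (5|17)=-1, (6|17)=-1; (−1)^{2·1·8}·(-1)^1·(-1)^2 = -1.
v=11: a=11^-2·(≡1), b=11^0·(≡4) mod 11; (1|11)=+1, (4|11)=+1; (−1)^{-2·0·5}·(+1)^0·(+1)^-2 = +1.
v=13: a=13^2·(≡5), b=13^2·(≡11) mod 13; (5|13)=-1, (11|13)=-1; (−1)^{2·2·6}·(-1)^2·(-1)^2 = +1.
v=3: a=3^1·(≡2), b=3^0·(≡2) mod 3; (2|3)=-1, (2|3)=-1; (−1)^{1·0·1}·(-1)^0·(-1)^1 = -1.
|Ram(-57, 119)| = 4, even; anisotropic at {2, 3, 7, 17}.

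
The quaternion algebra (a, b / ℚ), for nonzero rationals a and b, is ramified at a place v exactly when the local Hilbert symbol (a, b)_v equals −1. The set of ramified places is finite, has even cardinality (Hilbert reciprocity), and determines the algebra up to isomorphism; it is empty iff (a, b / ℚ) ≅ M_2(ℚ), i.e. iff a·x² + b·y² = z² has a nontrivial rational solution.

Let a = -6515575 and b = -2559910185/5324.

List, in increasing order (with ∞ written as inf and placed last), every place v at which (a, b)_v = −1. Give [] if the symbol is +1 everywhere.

Mod squares: a ≡ -260623, b ≡ -1303115. Check v ∈ {∞, 2, 3, 5, 7, 11, 19, 29, 43}.
v=∞: -260623 < 0 and -1303115 < 0  ⇒  (a,b)_∞ = -1.
v=3: a=3^0·(≡2), b=3^2·(≡1) mod 3; (2|3)=-1, (1|3)=+1; (−1)^{0·2·1}·(-1)^2·(+1)^0 = +1.
v=7: a=7^0·(≡4), b=7^4·(≡5) mod 7; (4|7)=+1, (5|7)=-1; (−1)^{0·4·3}·(+1)^4·(-1)^0 = +1.
v=2: v_2(a)=0, v_2(b)=-2; units ≡ 1, 5 (mod 8); ε·ε+αω+βω = 0·0+0·1+-2·0 ≡ 0  ⇒  (a,b)_2 = +1.
v=11: a=11^1·(≡3), b=11^-3·(≡9) mod 11; (3|11)=+1, (9|11)=+1; (−1)^{1·-3·5}·(+1)^-3·(+1)^1 = -1.
v=29: a=29^1·(≡17), b=29^1·(≡18) mod 29; (17|29)=-1, (18|29)=-1; (−1)^{1·1·14}·(-1)^1·(-1)^1 = +1.
v=43: a=43^1·(≡7), b=43^1·(≡14) mod 43; (7|43)=-1, (14|43)=+1; (−1)^{1·1·21}·(-1)^1·(+1)^1 = +1.
v=19: a=19^1·(≡6), b=19^1·(≡5) mod 19; (6|19)=+1, (5|19)=+1; (−1)^{1·1·9}·(+1)^1·(+1)^1 = -1.
v=5: a=5^2·(≡2), b=5^1·(≡2) mod 5; (2|5)=-1, (2|5)=-1; (−1)^{2·1·2}·(-1)^1·(-1)^2 = -1.
(-260623, -1303115 / ℚ) ramifies at {5, 11, 19, ∞}: a division algebra.

[5, 11, 19, inf]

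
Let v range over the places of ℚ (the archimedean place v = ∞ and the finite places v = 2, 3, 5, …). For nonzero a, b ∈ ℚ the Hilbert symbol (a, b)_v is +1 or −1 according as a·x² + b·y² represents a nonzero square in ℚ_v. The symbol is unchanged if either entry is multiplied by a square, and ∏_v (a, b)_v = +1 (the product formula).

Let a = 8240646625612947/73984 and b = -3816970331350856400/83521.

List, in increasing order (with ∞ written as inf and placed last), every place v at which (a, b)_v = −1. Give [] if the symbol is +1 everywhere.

[2, 13]

(a, b) ≡ (5187, -21) mod (ℚ^×)²; places V = {2, 3, 5, 7, 13, 17, 19, ∞}.
(a,b)_19: α=3, u≡11; β=4, v≡6 (mod 19); (11|19)=+1, (6|19)=+1; sign (−1)^0·+1^4·+1^3 = +1.
(a,b)_17: α=-2, u≡13; β=-4, v≡9 (mod 17); (13|17)=+1, (9|17)=+1; sign (−1)^0·+1^-4·+1^-2 = +1.
(a,b)_3: α=13, u≡1; β=21, v≡2 (mod 3); (1|3)=+1, (2|3)=-1; sign (−1)^1·+1^21·-1^13 = +1.
(a,b)_7: α=3, u≡3; β=1, v≡4 (mod 7); (3|7)=-1, (4|7)=+1; sign (−1)^1·-1^1·+1^3 = +1.
(a,b)_2: α=-8, β=4; u≡3, v≡3 (mod 8); ε(u)ε(v)=1·1, αω(v)=-8·1, βω(u)=4·1; sum ≡ 1  ⇒  -1.
(a,b)_∞: sgn(5187)=+, sgn(-21)=−, so +1.
(a,b)_5: α=0, u≡3; β=2, v≡4 (mod 5); (3|5)=-1, (4|5)=+1; sign (−1)^0·-1^2·+1^0 = +1.
(a,b)_13: α=3, u≡3; β=0, v≡8 (mod 13); (3|13)=+1, (8|13)=-1; sign (−1)^0·+1^0·-1^3 = -1.
(5187, -21 / ℚ) ramifies at {2, 13}: a division algebra.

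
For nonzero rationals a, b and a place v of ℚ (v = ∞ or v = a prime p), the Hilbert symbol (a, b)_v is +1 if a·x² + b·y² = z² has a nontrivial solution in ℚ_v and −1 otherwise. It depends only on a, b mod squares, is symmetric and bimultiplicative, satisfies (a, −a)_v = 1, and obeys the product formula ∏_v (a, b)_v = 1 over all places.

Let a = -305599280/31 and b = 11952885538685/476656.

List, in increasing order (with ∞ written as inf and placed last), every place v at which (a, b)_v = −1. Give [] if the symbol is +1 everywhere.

(a, b) ≡ (-246605, 1726235) mod (ℚ^×)²; places V = {2, 5, 7, 13, 23, 31, 37, 43, ∞}.
(a,b)_5: α=1, u≡4; β=1, v≡2 (mod 5); (4|5)=+1, (2|5)=-1; sign (−1)^0·+1^1·-1^1 = -1.
(a,b)_2: α=4, β=-4; u≡3, v≡3 (mod 8); ε(u)ε(v)=1·1, αω(v)=4·1, βω(u)=-4·1; sum ≡ 1  ⇒  -1.
(a,b)_∞: sgn(-246605)=−, sgn(1726235)=+, so +1.
(a,b)_31: α=-1, u≡22; β=-3, v≡19 (mod 31); (22|31)=-1, (19|31)=+1; sign (−1)^1·-1^-3·+1^-1 = +1.
(a,b)_37: α=1, u≡13; β=1, v≡23 (mod 37); (13|37)=-1, (23|37)=-1; sign (−1)^0·-1^1·-1^1 = +1.
(a,b)_43: α=1, u≡22; β=1, v≡32 (mod 43); (22|43)=-1, (32|43)=-1; sign (−1)^1·-1^1·-1^1 = -1.
(a,b)_23: α=0, u≡8; β=2, v≡13 (mod 23); (8|23)=+1, (13|23)=+1; sign (−1)^0·+1^2·+1^0 = +1.
(a,b)_7: α=4, u≡5; β=5, v≡1 (mod 7); (5|7)=-1, (1|7)=+1; sign (−1)^0·-1^5·+1^4 = -1.
(a,b)_13: α=0, u≡8; β=2, v≡4 (mod 13); (8|13)=-1, (4|13)=+1; sign (−1)^0·-1^2·+1^0 = +1.
|Ram(-246605, 1726235)| = 4, even; anisotropic at {2, 5, 7, 43}.

[2, 5, 7, 43]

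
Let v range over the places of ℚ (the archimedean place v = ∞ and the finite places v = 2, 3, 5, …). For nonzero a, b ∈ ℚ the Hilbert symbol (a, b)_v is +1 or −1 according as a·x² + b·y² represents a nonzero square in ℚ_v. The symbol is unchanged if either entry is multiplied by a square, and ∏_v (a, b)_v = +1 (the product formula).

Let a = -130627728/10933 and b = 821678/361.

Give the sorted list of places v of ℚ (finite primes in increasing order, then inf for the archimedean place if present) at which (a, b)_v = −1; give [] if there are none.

Mod squares: a ≡ -221, b ≡ 4862. Check v ∈ {∞, 2, 3, 7, 11, 13, 17, 19, 29}.
v=2: v_2(a)=4, v_2(b)=1; units ≡ 3, 7 (mod 8); ε·ε+αω+βω = 1·1+4·0+1·1 ≡ 0  ⇒  (a,b)_2 = +1.
v=3: a=3^4·(≡1), b=3^0·(≡2) mod 3; (1|3)=+1, (2|3)=-1; (−1)^{4·0·1}·(+1)^0·(-1)^4 = +1.
v=13: a=13^-1·(≡9), b=13^3·(≡1) mod 13; (9|13)=+1, (1|13)=+1; (−1)^{-1·3·6}·(+1)^3·(+1)^-1 = +1.
v=19: a=19^0·(≡1), b=19^-2·(≡4) mod 19; (1|19)=+1, (4|19)=+1; (−1)^{0·-2·9}·(+1)^-2·(+1)^0 = +1.
v=∞: -221 < 0 and 4862 > 0  ⇒  (a,b)_∞ = +1.
v=17: a=17^1·(≡8), b=17^1·(≡5) mod 17; (8|17)=+1, (5|17)=-1; (−1)^{1·1·8}·(+1)^1·(-1)^1 = -1.
v=29: a=29^-2·(≡8), b=29^0·(≡15) mod 29; (8|29)=-1, (15|29)=-1; (−1)^{-2·0·14}·(-1)^0·(-1)^-2 = +1.
v=11: a=11^2·(≡6), b=11^1·(≡7) mod 11; (6|11)=-1, (7|11)=-1; (−1)^{2·1·5}·(-1)^1·(-1)^2 = -1.
v=7: a=7^2·(≡6), b=7^0·(≡1) mod 7; (6|7)=-1, (1|7)=+1; (−1)^{2·0·3}·(-1)^0·(+1)^2 = +1.
(-221, 4862 / ℚ) ramifies at {11, 17}: a division algebra.

[11, 17]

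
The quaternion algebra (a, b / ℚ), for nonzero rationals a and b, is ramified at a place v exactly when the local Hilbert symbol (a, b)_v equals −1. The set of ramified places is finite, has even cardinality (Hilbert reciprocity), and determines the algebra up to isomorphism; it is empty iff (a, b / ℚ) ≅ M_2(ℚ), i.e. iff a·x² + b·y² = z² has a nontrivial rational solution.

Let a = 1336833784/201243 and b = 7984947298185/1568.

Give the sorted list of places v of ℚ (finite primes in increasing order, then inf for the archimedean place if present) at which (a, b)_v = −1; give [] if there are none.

[2, 5]

Mod squares: a ≡ 858, b ≡ 130. Check v ∈ {∞, 2, 3, 5, 7, 11, 13, 19, 23, 37, 43, 47}.
v=19: a=19^0·(≡12), b=19^2·(≡7) mod 19; (12|19)=-1, (7|19)=+1; (−1)^{0·2·9}·(-1)^2·(+1)^0 = +1.
v=43: a=43^0·(≡11), b=43^2·(≡23) mod 43; (11|43)=+1, (23|43)=+1; (−1)^{0·2·21}·(+1)^2·(+1)^0 = +1.
v=11: a=11^1·(≡5), b=11^2·(≡1) mod 11; (5|11)=+1, (1|11)=+1; (−1)^{1·2·5}·(+1)^2·(+1)^1 = +1.
v=13: a=13^1·(≡9), b=13^3·(≡12) mod 13; (9|13)=+1, (12|13)=+1; (−1)^{1·3·6}·(+1)^3·(+1)^1 = +1.
v=47: a=47^2·(≡21), b=47^0·(≡14) mod 47; (21|47)=+1, (14|47)=+1; (−1)^{2·0·23}·(+1)^0·(+1)^2 = +1.
v=37: a=37^-2·(≡7), b=37^0·(≡17) mod 37; (7|37)=+1, (17|37)=-1; (−1)^{-2·0·18}·(+1)^0·(-1)^-2 = +1.
v=∞: 858 > 0 and 130 > 0  ⇒  (a,b)_∞ = +1.
v=2: v_2(a)=3, v_2(b)=-5; units ≡ 5, 1 (mod 8); ε·ε+αω+βω = 0·0+3·0+-5·1 ≡ 1  ⇒  (a,b)_2 = -1.
v=7: a=7^-2·(≡4), b=7^-2·(≡1) mod 7; (4|7)=+1, (1|7)=+1; (−1)^{-2·-2·3}·(+1)^-2·(+1)^-2 = +1.
v=3: a=3^-1·(≡1), b=3^2·(≡1) mod 3; (1|3)=+1, (1|3)=+1; (−1)^{-1·2·1}·(+1)^2·(+1)^-1 = +1.
v=5: a=5^0·(≡3), b=5^1·(≡4) mod 5; (3|5)=-1, (4|5)=+1; (−1)^{0·1·2}·(-1)^1·(+1)^0 = -1.
v=23: a=23^2·(≡14), b=23^0·(≡7) mod 23; (14|23)=-1, (7|23)=-1; (−1)^{2·0·11}·(-1)^0·(-1)^2 = +1.
|Ram(858, 130)| = 2, even; anisotropic at {2, 5}.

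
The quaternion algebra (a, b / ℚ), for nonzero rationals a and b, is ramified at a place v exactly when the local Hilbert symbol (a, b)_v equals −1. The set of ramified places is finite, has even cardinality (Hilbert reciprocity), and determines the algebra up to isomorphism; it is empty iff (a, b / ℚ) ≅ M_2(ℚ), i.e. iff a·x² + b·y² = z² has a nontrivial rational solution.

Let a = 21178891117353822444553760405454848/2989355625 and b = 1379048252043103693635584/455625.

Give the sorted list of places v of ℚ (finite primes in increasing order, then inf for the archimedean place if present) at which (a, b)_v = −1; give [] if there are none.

[7, 29]

Mod squares: a ≡ 222053, b ≡ 7511. Check v ∈ {∞, 2, 3, 5, 7, 11, 13, 19, 23, 29, 31, 37}.
v=23: a=23^2·(≡17), b=23^2·(≡16) mod 23; (17|23)=-1, (16|23)=+1; (−1)^{2·2·11}·(-1)^2·(+1)^2 = +1.
v=13: a=13^3·(≡9), b=13^2·(≡1) mod 13; (9|13)=+1, (1|13)=+1; (−1)^{3·2·6}·(+1)^2·(+1)^3 = +1.
v=19: a=19^3·(≡2), b=19^2·(≡16) mod 19; (2|19)=-1, (16|19)=+1; (−1)^{3·2·9}·(-1)^2·(+1)^3 = +1.
v=2: v_2(a)=22, v_2(b)=16; units ≡ 5, 7 (mod 8); ε·ε+αω+βω = 0·1+22·0+16·1 ≡ 0  ⇒  (a,b)_2 = +1.
v=∞: 222053 > 0 and 7511 > 0  ⇒  (a,b)_∞ = +1.
v=3: a=3^-14·(≡2), b=3^-6·(≡2) mod 3; (2|3)=-1, (2|3)=-1; (−1)^{-14·-6·1}·(-1)^-6·(-1)^-14 = +1.
v=29: a=29^1·(≡25), b=29^1·(≡14) mod 29; (25|29)=+1, (14|29)=-1; (−1)^{1·1·14}·(+1)^1·(-1)^1 = -1.
v=37: a=37^2·(≡10), b=37^1·(≡17) mod 37; (10|37)=+1, (17|37)=-1; (−1)^{2·1·18}·(+1)^1·(-1)^2 = +1.
v=11: a=11^8·(≡2), b=11^6·(≡1) mod 11; (2|11)=-1, (1|11)=+1; (−1)^{8·6·5}·(-1)^6·(+1)^8 = +1.
v=31: a=31^1·(≡4), b=31^0·(≡20) mod 31; (4|31)=+1, (20|31)=+1; (−1)^{1·0·15}·(+1)^0·(+1)^1 = +1.
v=7: a=7^4·(≡6), b=7^3·(≡4) mod 7; (6|7)=-1, (4|7)=+1; (−1)^{4·3·3}·(-1)^3·(+1)^4 = -1.
v=5: a=5^-4·(≡2), b=5^-4·(≡1) mod 5; (2|5)=-1, (1|5)=+1; (−1)^{-4·-4·2}·(-1)^-4·(+1)^-4 = +1.
(222053, 7511 / ℚ) ramifies at {7, 29}: a division algebra.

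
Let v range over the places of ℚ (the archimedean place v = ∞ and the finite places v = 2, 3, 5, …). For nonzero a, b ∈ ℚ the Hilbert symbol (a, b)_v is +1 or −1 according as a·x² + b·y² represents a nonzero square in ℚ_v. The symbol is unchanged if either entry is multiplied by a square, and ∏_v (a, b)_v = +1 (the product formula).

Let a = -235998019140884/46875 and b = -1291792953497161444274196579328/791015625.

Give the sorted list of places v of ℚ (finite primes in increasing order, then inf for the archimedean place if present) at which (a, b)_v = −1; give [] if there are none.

[3, 11, 13, 23, 29, inf]

Mod squares: a ≡ -286143, b ≡ -12673. Check v ∈ {∞, 2, 3, 5, 7, 11, 13, 17, 19, 23, 29}.
v=29: a=29^1·(≡23), b=29^3·(≡8) mod 29; (23|29)=+1, (8|29)=-1; (−1)^{1·3·14}·(+1)^3·(-1)^1 = -1.
v=∞: -286143 < 0 and -12673 < 0  ⇒  (a,b)_∞ = -1.
v=5: a=5^-6·(≡2), b=5^-10·(≡2) mod 5; (2|5)=-1, (2|5)=-1; (−1)^{-6·-10·2}·(-1)^-10·(-1)^-6 = +1.
v=13: a=13^1·(≡5), b=13^2·(≡6) mod 13; (5|13)=-1, (6|13)=-1; (−1)^{1·2·6}·(-1)^2·(-1)^1 = -1.
v=2: v_2(a)=2, v_2(b)=10; units ≡ 1, 7 (mod 8); ε·ε+αω+βω = 0·1+2·0+10·0 ≡ 0  ⇒  (a,b)_2 = +1.
v=19: a=19^2·(≡11), b=19^5·(≡4) mod 19; (11|19)=+1, (4|19)=+1; (−1)^{2·5·9}·(+1)^5·(+1)^2 = +1.
v=7: a=7^2·(≡5), b=7^4·(≡1) mod 7; (5|7)=-1, (1|7)=+1; (−1)^{2·4·3}·(-1)^4·(+1)^2 = +1.
v=3: a=3^-1·(≡1), b=3^-4·(≡2) mod 3; (1|3)=+1, (2|3)=-1; (−1)^{-1·-4·1}·(+1)^-4·(-1)^-1 = -1.
v=17: a=17^2·(≡4), b=17^2·(≡16) mod 17; (4|17)=+1, (16|17)=+1; (−1)^{2·2·8}·(+1)^2·(+1)^2 = +1.
v=23: a=23^1·(≡2), b=23^3·(≡12) mod 23; (2|23)=+1, (12|23)=+1; (−1)^{1·3·11}·(+1)^3·(+1)^1 = -1.
v=11: a=11^3·(≡2), b=11^4·(≡7) mod 11; (2|11)=-1, (7|11)=-1; (−1)^{3·4·5}·(-1)^4·(-1)^3 = -1.
|Ram(-286143, -12673)| = 6, even; anisotropic at {3, 11, 13, 23, 29, ∞}.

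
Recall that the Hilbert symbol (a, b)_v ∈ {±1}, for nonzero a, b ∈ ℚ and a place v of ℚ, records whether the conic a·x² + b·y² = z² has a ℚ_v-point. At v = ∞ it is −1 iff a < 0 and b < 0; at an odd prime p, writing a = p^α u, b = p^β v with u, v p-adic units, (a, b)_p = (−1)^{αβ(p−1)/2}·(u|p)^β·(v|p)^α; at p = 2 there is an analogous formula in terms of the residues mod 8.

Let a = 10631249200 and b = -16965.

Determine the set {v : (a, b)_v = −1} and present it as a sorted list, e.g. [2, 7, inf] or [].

Mod squares: a ≡ 187, b ≡ -1885. Check v ∈ {∞, 2, 3, 5, 11, 13, 17, 29}.
v=11: a=11^1·(≡7), b=11^0·(≡8) mod 11; (7|11)=-1, (8|11)=-1; (−1)^{1·0·5}·(-1)^0·(-1)^1 = -1.
v=3: a=3^0·(≡1), b=3^2·(≡2) mod 3; (1|3)=+1, (2|3)=-1; (−1)^{0·2·1}·(+1)^2·(-1)^0 = +1.
v=∞: 187 > 0 and -1885 < 0  ⇒  (a,b)_∞ = +1.
v=17: a=17^1·(≡7), b=17^0·(≡1) mod 17; (7|17)=-1, (1|17)=+1; (−1)^{1·0·8}·(-1)^0·(+1)^1 = +1.
v=5: a=5^2·(≡3), b=5^1·(≡2) mod 5; (3|5)=-1, (2|5)=-1; (−1)^{2·1·2}·(-1)^1·(-1)^2 = -1.
v=2: v_2(a)=4, v_2(b)=0; units ≡ 3, 3 (mod 8); ε·ε+αω+βω = 1·1+4·1+0·1 ≡ 1  ⇒  (a,b)_2 = -1.
v=29: a=29^2·(≡13), b=29^1·(≡24) mod 29; (13|29)=+1, (24|29)=+1; (−1)^{2·1·14}·(+1)^1·(+1)^2 = +1.
v=13: a=13^2·(≡8), b=13^1·(≡8) mod 13; (8|13)=-1, (8|13)=-1; (−1)^{2·1·6}·(-1)^1·(-1)^2 = -1.
(187, -1885 / ℚ) ramifies at {2, 5, 11, 13}: a division algebra.

[2, 5, 11, 13]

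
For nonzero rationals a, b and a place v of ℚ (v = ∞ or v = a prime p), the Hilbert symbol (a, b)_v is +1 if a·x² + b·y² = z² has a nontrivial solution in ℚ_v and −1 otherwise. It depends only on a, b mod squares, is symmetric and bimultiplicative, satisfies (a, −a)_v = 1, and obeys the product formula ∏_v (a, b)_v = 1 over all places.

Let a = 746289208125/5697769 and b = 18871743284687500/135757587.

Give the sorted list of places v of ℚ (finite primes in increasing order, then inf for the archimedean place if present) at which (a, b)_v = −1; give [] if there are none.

[3, 5, 19, 29]

(a, b) ≡ (437, 8265) mod (ℚ^×)²; places V = {2, 3, 5, 7, 11, 19, 23, 29, 31, ∞}.
(a,b)_∞: sgn(437)=+, sgn(8265)=+, so +1.
(a,b)_11: α=-2, u≡6; β=0, v≡1 (mod 11); (6|11)=-1, (1|11)=+1; sign (−1)^0·-1^0·+1^-2 = +1.
(a,b)_31: α=-2, u≡17; β=-4, v≡7 (mod 31); (17|31)=-1, (7|31)=+1; sign (−1)^0·-1^-4·+1^-2 = +1.
(a,b)_19: α=3, u≡7; β=5, v≡9 (mod 19); (7|19)=+1, (9|19)=+1; sign (−1)^1·+1^5·+1^3 = -1.
(a,b)_7: α=-2, u≡5; β=-2, v≡5 (mod 7); (5|7)=-1, (5|7)=-1; sign (−1)^0·-1^-2·-1^-2 = +1.
(a,b)_3: α=2, u≡2; β=-1, v≡1 (mod 3); (2|3)=-1, (1|3)=+1; sign (−1)^0·-1^-1·+1^2 = -1.
(a,b)_23: α=1, u≡20; β=0, v≡6 (mod 23); (20|23)=-1, (6|23)=+1; sign (−1)^0·-1^0·+1^1 = +1.
(a,b)_5: α=4, u≡2; β=7, v≡2 (mod 5); (2|5)=-1, (2|5)=-1; sign (−1)^0·-1^7·-1^4 = -1.
(a,b)_2: α=0, β=2; u≡5, v≡1 (mod 8); ε(u)ε(v)=0·0, αω(v)=0·0, βω(u)=2·1; sum ≡ 0  ⇒  +1.
(a,b)_29: α=2, u≡14; β=3, v≡1 (mod 29); (14|29)=-1, (1|29)=+1; sign (−1)^0·-1^3·+1^2 = -1.
|Ram(437, 8265)| = 4, even; anisotropic at {3, 5, 19, 29}.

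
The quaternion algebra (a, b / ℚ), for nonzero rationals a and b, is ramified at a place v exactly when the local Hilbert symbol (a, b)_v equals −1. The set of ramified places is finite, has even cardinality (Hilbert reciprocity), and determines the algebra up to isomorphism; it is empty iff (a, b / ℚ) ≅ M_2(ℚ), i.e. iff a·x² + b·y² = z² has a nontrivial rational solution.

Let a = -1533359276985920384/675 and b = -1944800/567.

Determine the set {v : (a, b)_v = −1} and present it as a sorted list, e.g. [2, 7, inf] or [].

Mod squares: a ≡ -42, b ≡ -34034. Check v ∈ {∞, 2, 3, 5, 7, 11, 13, 17}.
v=7: a=7^3·(≡1), b=7^-1·(≡6) mod 7; (1|7)=+1, (6|7)=-1; (−1)^{3·-1·3}·(+1)^-1·(-1)^3 = +1.
v=2: v_2(a)=7, v_2(b)=5; units ≡ 3, 7 (mod 8); ε·ε+αω+βω = 1·1+7·0+5·1 ≡ 0  ⇒  (a,b)_2 = +1.
v=3: a=3^-3·(≡1), b=3^-4·(≡1) mod 3; (1|3)=+1, (1|3)=+1; (−1)^{-3·-4·1}·(+1)^-4·(+1)^-3 = +1.
v=5: a=5^-2·(≡3), b=5^2·(≡4) mod 5; (3|5)=-1, (4|5)=+1; (−1)^{-2·2·2}·(-1)^2·(+1)^-2 = +1.
v=∞: -42 < 0 and -34034 < 0  ⇒  (a,b)_∞ = -1.
v=17: a=17^4·(≡8), b=17^1·(≡13) mod 17; (8|17)=+1, (13|17)=+1; (−1)^{4·1·8}·(+1)^1·(+1)^4 = +1.
v=11: a=11^4·(≡2), b=11^1·(≡6) mod 11; (2|11)=-1, (6|11)=-1; (−1)^{4·1·5}·(-1)^1·(-1)^4 = -1.
v=13: a=13^4·(≡3), b=13^1·(≡7) mod 13; (3|13)=+1, (7|13)=-1; (−1)^{4·1·6}·(+1)^1·(-1)^4 = +1.
(-42, -34034 / ℚ) ramifies at {11, ∞}: a division algebra.

[11, inf]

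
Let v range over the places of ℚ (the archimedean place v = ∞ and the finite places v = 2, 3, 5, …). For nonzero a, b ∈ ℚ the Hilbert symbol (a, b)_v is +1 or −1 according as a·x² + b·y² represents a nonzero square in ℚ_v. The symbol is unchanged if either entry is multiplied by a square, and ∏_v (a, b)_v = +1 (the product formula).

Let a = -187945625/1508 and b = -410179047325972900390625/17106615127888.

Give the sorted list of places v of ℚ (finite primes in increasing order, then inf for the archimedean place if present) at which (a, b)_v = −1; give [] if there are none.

[2, 7, 13, 19, 29, inf]

Mod squares: a ≡ -6409, b ≡ -8645. Check v ∈ {∞, 2, 5, 7, 11, 13, 17, 19, 29, 31, 37}.
v=37: a=37^0·(≡2), b=37^2·(≡24) mod 37; (2|37)=-1, (24|37)=-1; (−1)^{0·2·18}·(-1)^2·(-1)^0 = +1.
v=2: v_2(a)=-2, v_2(b)=-4; units ≡ 7, 3 (mod 8); ε·ε+αω+βω = 1·1+-2·1+-4·0 ≡ 1  ⇒  (a,b)_2 = -1.
v=31: a=31^0·(≡20), b=31^-2·(≡10) mod 31; (20|31)=+1, (10|31)=+1; (−1)^{0·-2·15}·(+1)^-2·(+1)^0 = +1.
v=19: a=19^2·(≡10), b=19^5·(≡5) mod 19; (10|19)=-1, (5|19)=+1; (−1)^{2·5·9}·(-1)^5·(+1)^2 = -1.
v=11: a=11^0·(≡1), b=11^-2·(≡1) mod 11; (1|11)=+1, (1|11)=+1; (−1)^{0·-2·5}·(+1)^-2·(+1)^0 = +1.
v=13: a=13^-1·(≡10), b=13^-1·(≡8) mod 13; (10|13)=+1, (8|13)=-1; (−1)^{-1·-1·6}·(+1)^-1·(-1)^-1 = -1.
v=7: a=7^2·(≡6), b=7^3·(≡1) mod 7; (6|7)=-1, (1|7)=+1; (−1)^{2·3·3}·(-1)^3·(+1)^2 = -1.
v=17: a=17^1·(≡3), b=17^2·(≡9) mod 17; (3|17)=-1, (9|17)=+1; (−1)^{1·2·8}·(-1)^2·(+1)^1 = +1.
v=∞: -6409 < 0 and -8645 < 0  ⇒  (a,b)_∞ = -1.
v=5: a=5^4·(≡4), b=5^13·(≡1) mod 5; (4|5)=+1, (1|5)=+1; (−1)^{4·13·2}·(+1)^13·(+1)^4 = +1.
v=29: a=29^-1·(≡3), b=29^-4·(≡26) mod 29; (3|29)=-1, (26|29)=-1; (−1)^{-1·-4·14}·(-1)^-4·(-1)^-1 = -1.
(-6409, -8645 / ℚ) ramifies at {2, 7, 13, 19, 29, ∞}: a division algebra.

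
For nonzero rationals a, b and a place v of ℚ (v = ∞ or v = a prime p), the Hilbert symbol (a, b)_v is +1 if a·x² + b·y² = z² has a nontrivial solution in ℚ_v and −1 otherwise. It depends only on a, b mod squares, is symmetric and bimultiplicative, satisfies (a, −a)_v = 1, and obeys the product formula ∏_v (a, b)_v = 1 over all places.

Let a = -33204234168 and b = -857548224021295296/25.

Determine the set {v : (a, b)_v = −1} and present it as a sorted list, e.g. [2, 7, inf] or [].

(a, b) ≡ (-62, -11571) mod (ℚ^×)²; places V = {2, 3, 5, 7, 19, 29, 31, ∞}.
(a,b)_29: α=2, u≡28; β=3, v≡9 (mod 29); (28|29)=+1, (9|29)=+1; sign (−1)^0·+1^3·+1^2 = +1.
(a,b)_7: α=2, u≡4; β=3, v≡6 (mod 7); (4|7)=+1, (6|7)=-1; sign (−1)^0·+1^3·-1^2 = +1.
(a,b)_5: α=0, u≡2; β=-2, v≡4 (mod 5); (2|5)=-1, (4|5)=+1; sign (−1)^0·-1^-2·+1^0 = +1.
(a,b)_3: α=2, u≡1; β=5, v≡1 (mod 3); (1|3)=+1, (1|3)=+1; sign (−1)^0·+1^5·+1^2 = +1.
(a,b)_2: α=3, β=6; u≡1, v≡5 (mod 8); ε(u)ε(v)=0·0, αω(v)=3·1, βω(u)=6·0; sum ≡ 1  ⇒  -1.
(a,b)_19: α=2, u≡18; β=3, v≡8 (mod 19); (18|19)=-1, (8|19)=-1; sign (−1)^0·-1^3·-1^2 = -1.
(a,b)_31: α=1, u≡15; β=2, v≡17 (mod 31); (15|31)=-1, (17|31)=-1; sign (−1)^0·-1^2·-1^1 = -1.
(a,b)_∞: sgn(-62)=−, sgn(-11571)=−, so -1.
Ram(-62, -11571) = {2, 19, 31, ∞}; no ℚ_2-point on the conic.

[2, 19, 31, inf]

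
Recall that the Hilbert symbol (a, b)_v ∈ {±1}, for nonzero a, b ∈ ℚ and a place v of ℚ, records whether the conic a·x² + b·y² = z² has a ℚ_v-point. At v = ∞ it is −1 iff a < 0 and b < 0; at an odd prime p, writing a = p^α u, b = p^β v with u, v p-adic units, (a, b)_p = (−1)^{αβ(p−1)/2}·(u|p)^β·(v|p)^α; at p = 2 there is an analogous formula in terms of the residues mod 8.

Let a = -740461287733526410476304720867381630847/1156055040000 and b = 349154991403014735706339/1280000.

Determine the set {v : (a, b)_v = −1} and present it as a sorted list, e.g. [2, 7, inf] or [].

(a, b) ≡ (-569687, 902) mod (ℚ^×)²; places V = {2, 3, 5, 7, 11, 13, 17, 23, 31, 41, 47, ∞}.
(a,b)_47: α=3, u≡31; β=2, v≡28 (mod 47); (31|47)=-1, (28|47)=+1; sign (−1)^0·-1^2·+1^3 = +1.
(a,b)_17: α=9, u≡1; β=6, v≡4 (mod 17); (1|17)=+1, (4|17)=+1; sign (−1)^0·+1^6·+1^9 = +1.
(a,b)_7: α=-2, u≡2; β=0, v≡5 (mod 7); (2|7)=+1, (5|7)=-1; sign (−1)^0·+1^0·-1^-2 = +1.
(a,b)_31: α=3, u≡27; β=2, v≡6 (mod 31); (27|31)=-1, (6|31)=-1; sign (−1)^0·-1^2·-1^3 = -1.
(a,b)_13: α=8, u≡12; β=4, v≡6 (mod 13); (12|13)=+1, (6|13)=-1; sign (−1)^0·+1^4·-1^8 = +1.
(a,b)_3: α=-2, u≡1; β=0, v≡2 (mod 3); (1|3)=+1, (2|3)=-1; sign (−1)^0·+1^0·-1^-2 = +1.
(a,b)_∞: sgn(-569687)=−, sgn(902)=+, so +1.
(a,b)_5: α=-4, u≡2; β=-4, v≡3 (mod 5); (2|5)=-1, (3|5)=-1; sign (−1)^0·-1^-4·-1^-4 = +1.
(a,b)_23: α=3, u≡6; β=2, v≡15 (mod 23); (6|23)=+1, (15|23)=-1; sign (−1)^0·+1^2·-1^3 = -1.
(a,b)_2: α=-22, β=-11; u≡1, v≡3 (mod 8); ε(u)ε(v)=0·1, αω(v)=-22·1, βω(u)=-11·0; sum ≡ 0  ⇒  +1.
(a,b)_41: α=2, u≡8; β=1, v≡6 (mod 41); (8|41)=+1, (6|41)=-1; sign (−1)^0·+1^1·-1^2 = +1.
(a,b)_11: α=2, u≡5; β=1, v≡4 (mod 11); (5|11)=+1, (4|11)=+1; sign (−1)^0·+1^1·+1^2 = +1.
(-569687, 902 / ℚ) ramifies at {23, 31}: a division algebra.

[23, 31]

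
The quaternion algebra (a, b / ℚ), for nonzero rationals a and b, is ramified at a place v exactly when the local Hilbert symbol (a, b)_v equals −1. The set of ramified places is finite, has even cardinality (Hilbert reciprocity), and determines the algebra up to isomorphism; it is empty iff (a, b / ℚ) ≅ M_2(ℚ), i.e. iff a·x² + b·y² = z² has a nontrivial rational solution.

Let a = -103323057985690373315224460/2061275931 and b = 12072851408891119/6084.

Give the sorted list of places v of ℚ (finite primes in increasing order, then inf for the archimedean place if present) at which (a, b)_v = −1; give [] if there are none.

[2, 47]

Mod squares: a ≡ -105985, b ≡ 31. Check v ∈ {∞, 2, 3, 5, 7, 11, 13, 19, 31, 41, 47}.
v=5: a=5^1·(≡3), b=5^0·(≡1) mod 5; (3|5)=-1, (1|5)=+1; (−1)^{1·0·2}·(-1)^0·(+1)^1 = +1.
v=41: a=41^3·(≡21), b=41^2·(≡2) mod 41; (21|41)=+1, (2|41)=+1; (−1)^{3·2·20}·(+1)^2·(+1)^3 = +1.
v=11: a=11^-1·(≡9), b=11^2·(≡4) mod 11; (9|11)=+1, (4|11)=+1; (−1)^{-1·2·5}·(+1)^2·(+1)^-1 = +1.
v=19: a=19^4·(≡6), b=19^2·(≡3) mod 19; (6|19)=+1, (3|19)=-1; (−1)^{4·2·9}·(+1)^2·(-1)^4 = +1.
v=7: a=7^8·(≡4), b=7^4·(≡5) mod 7; (4|7)=+1, (5|7)=-1; (−1)^{8·4·3}·(+1)^4·(-1)^8 = +1.
v=2: v_2(a)=2, v_2(b)=-2; units ≡ 7, 7 (mod 8); ε·ε+αω+βω = 1·1+2·0+-2·0 ≡ 1  ⇒  (a,b)_2 = -1.
v=47: a=47^3·(≡27), b=47^2·(≡26) mod 47; (27|47)=+1, (26|47)=-1; (−1)^{3·2·23}·(+1)^2·(-1)^3 = -1.
v=3: a=3^-8·(≡2), b=3^-2·(≡1) mod 3; (2|3)=-1, (1|3)=+1; (−1)^{-8·-2·1}·(-1)^-2·(+1)^-8 = +1.
v=31: a=31^2·(≡20), b=31^1·(≡10) mod 31; (20|31)=+1, (10|31)=+1; (−1)^{2·1·15}·(+1)^1·(+1)^2 = +1.
v=13: a=13^-4·(≡9), b=13^-2·(≡8) mod 13; (9|13)=+1, (8|13)=-1; (−1)^{-4·-2·6}·(+1)^-2·(-1)^-4 = +1.
v=∞: -105985 < 0 and 31 > 0  ⇒  (a,b)_∞ = +1.
Ram(-105985, 31) = {2, 47}; no ℚ_2-point on the conic.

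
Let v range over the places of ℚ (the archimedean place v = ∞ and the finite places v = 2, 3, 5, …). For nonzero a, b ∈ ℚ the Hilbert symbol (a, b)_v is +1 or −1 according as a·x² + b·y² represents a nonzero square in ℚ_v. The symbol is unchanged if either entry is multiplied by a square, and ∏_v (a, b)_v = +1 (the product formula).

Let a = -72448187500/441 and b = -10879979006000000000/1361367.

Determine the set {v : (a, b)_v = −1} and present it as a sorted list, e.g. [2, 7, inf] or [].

[13, inf]

(a, b) ≡ (-19, -8645) mod (ℚ^×)²; places V = {2, 3, 5, 7, 13, 19, ∞}.
(a,b)_7: α=-2, u≡2; β=-5, v≡2 (mod 7); (2|7)=+1, (2|7)=+1; sign (−1)^0·+1^-5·+1^-2 = +1.
(a,b)_2: α=2, β=10; u≡5, v≡3 (mod 8); ε(u)ε(v)=0·1, αω(v)=2·1, βω(u)=10·1; sum ≡ 0  ⇒  +1.
(a,b)_19: α=3, u≡14; β=5, v≡7 (mod 19); (14|19)=-1, (7|19)=+1; sign (−1)^1·-1^5·+1^3 = +1.
(a,b)_13: α=2, u≡7; β=3, v≡8 (mod 13); (7|13)=-1, (8|13)=-1; sign (−1)^0·-1^3·-1^2 = -1.
(a,b)_5: α=6, u≡1; β=9, v≡4 (mod 5); (1|5)=+1, (4|5)=+1; sign (−1)^0·+1^9·+1^6 = +1.
(a,b)_3: α=-2, u≡2; β=-4, v≡1 (mod 3); (2|3)=-1, (1|3)=+1; sign (−1)^0·-1^-4·+1^-2 = +1.
(a,b)_∞: sgn(-19)=−, sgn(-8645)=−, so -1.
Ram(-19, -8645) = {13, ∞}; no ℚ_13-point on the conic.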